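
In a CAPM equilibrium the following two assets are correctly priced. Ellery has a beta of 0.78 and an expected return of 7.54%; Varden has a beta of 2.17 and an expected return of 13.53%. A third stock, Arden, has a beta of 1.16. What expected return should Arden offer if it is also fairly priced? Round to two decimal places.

MRP (SML slope) = (13.53% − 7.54%) / (2.17 − 0.78) = 5.99% / 1.39 = 4.3094%
R_f (intercept) = 7.54% − 0.78 × 4.3094% = 4.1787%
E(R_Arden) = R_f + β × MRP = 4.1787% + 1.16 × 4.3094% = 9.18%

9.18%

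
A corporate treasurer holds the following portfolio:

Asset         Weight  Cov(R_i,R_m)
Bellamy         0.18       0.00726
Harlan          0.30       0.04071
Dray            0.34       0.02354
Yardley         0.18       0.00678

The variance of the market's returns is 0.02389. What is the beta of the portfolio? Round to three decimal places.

β_Bellamy = 0.00726 / 0.02389 = 0.3039
β_Harlan = 0.04071 / 0.02389 = 1.7041
β_Dray = 0.02354 / 0.02389 = 0.9853
β_Yardley = 0.00678 / 0.02389 = 0.2838
β_P = Σ w_i β_i = 0.18×0.3039 + 0.30×1.7041 + 0.34×0.9853 + 0.18×0.2838 = 0.9520

0.952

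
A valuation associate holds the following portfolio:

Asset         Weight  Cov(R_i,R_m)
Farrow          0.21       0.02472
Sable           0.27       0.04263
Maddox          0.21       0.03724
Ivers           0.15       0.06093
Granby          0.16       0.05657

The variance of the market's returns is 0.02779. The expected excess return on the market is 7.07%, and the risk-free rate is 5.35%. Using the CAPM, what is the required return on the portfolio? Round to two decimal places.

β_Farrow = 0.02472 / 0.02779 = 0.8895
β_Sable = 0.04263 / 0.02779 = 1.5340
β_Maddox = 0.03724 / 0.02779 = 1.3401
β_Ivers = 0.06093 / 0.02779 = 2.1925
β_Granby = 0.05657 / 0.02779 = 2.0356
β_P = Σ w_i β_i = 0.21×0.8895 + 0.27×1.5340 + 0.21×1.3401 + 0.15×2.1925 + 0.16×2.0356 = 1.5370
E(R_P) = R_f + β_P × MRP = 5.35% + 1.5370 × 7.07% = 16.22%

16.22%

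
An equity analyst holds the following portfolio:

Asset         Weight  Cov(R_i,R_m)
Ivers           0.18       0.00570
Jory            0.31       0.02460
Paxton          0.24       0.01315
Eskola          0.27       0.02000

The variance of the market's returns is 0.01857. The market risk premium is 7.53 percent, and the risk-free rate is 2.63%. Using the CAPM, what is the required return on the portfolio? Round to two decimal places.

β_Ivers = 0.00570 / 0.01857 = 0.3069
β_Jory = 0.02460 / 0.01857 = 1.3247
β_Paxton = 0.01315 / 0.01857 = 0.7081
β_Eskola = 0.02000 / 0.01857 = 1.0770
β_P = Σ w_i β_i = 0.18×0.3069 + 0.31×1.3247 + 0.24×0.7081 + 0.27×1.0770 = 0.9266
E(R_P) = R_f + β_P × MRP = 2.63% + 0.9266 × 7.53% = 9.61%

9.61%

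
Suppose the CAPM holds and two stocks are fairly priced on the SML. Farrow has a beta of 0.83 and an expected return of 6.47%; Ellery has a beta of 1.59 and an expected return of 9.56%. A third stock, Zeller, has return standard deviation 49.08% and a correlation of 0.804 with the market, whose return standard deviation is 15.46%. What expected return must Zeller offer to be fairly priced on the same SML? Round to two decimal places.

MRP = (9.56% − 6.47%) / (1.59 − 0.83) = 4.0658%
R_f = 6.47% − 0.83 × 4.0658% = 3.0954%
β_Zeller = ρ·σ_i/σ_m = 0.804 × 49.08 / 15.46 = 2.5524
E(R_Zeller) = R_f + β × MRP = 3.0954% + 2.5524 × 4.0658% = 13.47%

13.47%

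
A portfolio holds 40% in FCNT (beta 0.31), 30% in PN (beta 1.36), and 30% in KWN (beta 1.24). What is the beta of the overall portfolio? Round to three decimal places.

β_P = Σ w_i β_i = 0.40×0.31 + 0.30×1.36 + 0.30×1.24 = 0.9040

0.904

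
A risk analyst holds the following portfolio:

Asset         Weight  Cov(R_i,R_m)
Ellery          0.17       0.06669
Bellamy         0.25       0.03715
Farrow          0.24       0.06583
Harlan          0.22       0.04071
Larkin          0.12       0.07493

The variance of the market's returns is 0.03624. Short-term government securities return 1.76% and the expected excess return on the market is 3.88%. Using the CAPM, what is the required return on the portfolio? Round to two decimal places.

β_Ellery = 0.06669 / 0.03624 = 1.8402
β_Bellamy = 0.03715 / 0.03624 = 1.0251
β_Farrow = 0.06583 / 0.03624 = 1.8165
β_Harlan = 0.04071 / 0.03624 = 1.1233
β_Larkin = 0.07493 / 0.03624 = 2.0676
β_P = Σ w_i β_i = 0.17×1.8402 + 0.25×1.0251 + 0.24×1.8165 + 0.22×1.1233 + 0.12×2.0676 = 1.5003
E(R_P) = R_f + β_P × MRP = 1.76% + 1.5003 × 3.88% = 7.58%

7.58%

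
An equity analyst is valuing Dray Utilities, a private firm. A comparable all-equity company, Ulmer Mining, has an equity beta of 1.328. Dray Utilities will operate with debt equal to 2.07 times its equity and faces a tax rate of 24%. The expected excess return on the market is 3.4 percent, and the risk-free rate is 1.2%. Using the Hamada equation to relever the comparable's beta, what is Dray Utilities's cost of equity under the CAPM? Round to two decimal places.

β_L = β_U × [1 + (1 − t)(D/E)] = 1.328 × [1 + (1 − 0.24) × 2.07]
    = 1.328 × [1 + 0.76 × 2.07] = 1.328 × 2.5732 = 3.4172
E(R) = R_f + β_L × MRP = 1.2% + 3.4172 × 3.4% = 12.82%

12.82%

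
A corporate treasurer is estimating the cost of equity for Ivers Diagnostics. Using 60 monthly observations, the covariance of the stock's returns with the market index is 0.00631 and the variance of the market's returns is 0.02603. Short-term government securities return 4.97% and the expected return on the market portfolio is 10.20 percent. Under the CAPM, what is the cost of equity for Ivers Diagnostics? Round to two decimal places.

6.24%

β = Cov(R_i, R_m) / Var(R_m) = 0.00631 / 0.02603 = 0.2424
MRP = 10.20% − 4.97% = 5.23%
E(R) = R_f + β × MRP = 4.97% + 0.2424 × 5.23% = 6.24%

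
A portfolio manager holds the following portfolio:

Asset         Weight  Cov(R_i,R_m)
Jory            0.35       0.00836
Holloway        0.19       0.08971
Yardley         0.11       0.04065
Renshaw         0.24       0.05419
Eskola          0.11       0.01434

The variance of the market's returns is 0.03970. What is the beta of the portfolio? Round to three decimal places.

0.983

β_Jory = 0.00836 / 0.03970 = 0.2106
β_Holloway = 0.08971 / 0.03970 = 2.2597
β_Yardley = 0.04065 / 0.03970 = 1.0239
β_Renshaw = 0.05419 / 0.03970 = 1.3650
β_Eskola = 0.01434 / 0.03970 = 0.3612
β_P = Σ w_i β_i = 0.35×0.2106 + 0.19×2.2597 + 0.11×1.0239 + 0.24×1.3650 + 0.11×0.3612 = 0.9830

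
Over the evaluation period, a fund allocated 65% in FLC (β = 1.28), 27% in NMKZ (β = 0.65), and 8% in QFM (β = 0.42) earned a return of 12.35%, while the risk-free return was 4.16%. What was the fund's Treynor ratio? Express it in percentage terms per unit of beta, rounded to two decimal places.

7.87%

β_P = 0.65×1.28 + 0.27×0.65 + 0.08×0.42 = 1.0411
Treynor = (R_P − R_f) / β_P = (12.35% − 4.16%) / 1.0411 = 8.19% / 1.0411 = 7.87%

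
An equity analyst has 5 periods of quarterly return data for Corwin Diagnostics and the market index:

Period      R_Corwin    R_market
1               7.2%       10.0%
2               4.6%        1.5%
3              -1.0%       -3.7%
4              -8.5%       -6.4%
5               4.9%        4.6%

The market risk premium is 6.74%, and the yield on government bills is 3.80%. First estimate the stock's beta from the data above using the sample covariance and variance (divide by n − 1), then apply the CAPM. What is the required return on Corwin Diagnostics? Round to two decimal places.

9.75%

Mean R_i = (7.2 + 4.6 − 1.0 − 8.5 + 4.9) / 5 = 1.4400%
Mean R_m = (10.0 + 1.5 − 3.7 − 6.4 + 4.6) / 5 = 1.2000%
Σ(R_i − R̄_i)(R_m − R̄_m) = 150.9000  ⇒  Cov = 150.9000 / 4 = 37.7250
Σ(R_m − R̄_m)² = 170.8600  ⇒  Var(R_m) = 170.8600 / 4 = 42.7150
β = Cov / Var(R_m) = 37.7250 / 42.7150 = 0.8832
E(R) = R_f + β × MRP = 3.80% + 0.8832 × 6.74% = 9.75%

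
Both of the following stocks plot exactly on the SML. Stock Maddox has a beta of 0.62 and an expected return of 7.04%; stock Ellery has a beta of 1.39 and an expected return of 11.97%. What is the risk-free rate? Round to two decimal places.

3.07%

Both satisfy E(R) = R_f + β·MRP, so the slope of the SML is
MRP = (11.97% − 7.04%) / (1.39 − 0.62) = 4.93% / 0.77 = 6.4026%
R_f = E(R_Maddox) − β_Maddox·MRP = 7.04% − 0.62 × 6.4026% = 3.0704%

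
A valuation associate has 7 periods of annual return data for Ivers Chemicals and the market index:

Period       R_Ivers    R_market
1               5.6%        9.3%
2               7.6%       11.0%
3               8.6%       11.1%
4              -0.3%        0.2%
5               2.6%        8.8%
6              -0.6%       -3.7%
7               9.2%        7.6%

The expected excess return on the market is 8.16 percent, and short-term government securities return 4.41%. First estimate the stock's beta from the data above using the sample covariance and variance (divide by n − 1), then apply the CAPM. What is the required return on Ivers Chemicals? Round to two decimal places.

Mean R_i = (5.6 + 7.6 + 8.6 − 0.3 + 2.6 − 0.6 + 9.2) / 7 = 4.6714%
Mean R_m = (9.3 + 11.0 + 11.1 + 0.2 + 8.8 − 3.7 + 7.6) / 7 = 6.3286%
Σ(R_i − R̄_i)(R_m − R̄_m) = 119.1557  ⇒  Cov = 119.1557 / 6 = 19.8593
Σ(R_m − R̄_m)² = 199.2743  ⇒  Var(R_m) = 199.2743 / 6 = 33.2124
β = Cov / Var(R_m) = 19.8593 / 33.2124 = 0.5979
E(R) = R_f + β × MRP = 4.41% + 0.5979 × 8.16% = 9.29%

9.29%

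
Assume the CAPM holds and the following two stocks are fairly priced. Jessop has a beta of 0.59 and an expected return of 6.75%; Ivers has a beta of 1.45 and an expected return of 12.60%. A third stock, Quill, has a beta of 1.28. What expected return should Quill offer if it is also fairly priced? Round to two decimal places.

MRP (SML slope) = (12.60% − 6.75%) / (1.45 − 0.59) = 5.85% / 0.86 = 6.8023%
R_f (intercept) = 6.75% − 0.59 × 6.8023% = 2.7366%
E(R_Quill) = R_f + β × MRP = 2.7366% + 1.28 × 6.8023% = 11.44%

11.44%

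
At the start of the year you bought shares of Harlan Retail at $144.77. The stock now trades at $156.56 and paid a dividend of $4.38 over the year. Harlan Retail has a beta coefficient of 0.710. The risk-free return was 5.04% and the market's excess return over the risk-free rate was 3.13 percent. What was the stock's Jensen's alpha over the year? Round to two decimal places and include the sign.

Realised HPR = (P1 + D1 − P0) / P0 = (156.56 + 4.38 − 144.77) / 144.77 = 16.17 / 144.77 = 11.1694%
CAPM required = R_f + β·MRP = 5.04% + 0.710 × 3.13% = 7.26230%
α = realised − required = 11.1694% − 7.26230% = +3.91%

+3.91%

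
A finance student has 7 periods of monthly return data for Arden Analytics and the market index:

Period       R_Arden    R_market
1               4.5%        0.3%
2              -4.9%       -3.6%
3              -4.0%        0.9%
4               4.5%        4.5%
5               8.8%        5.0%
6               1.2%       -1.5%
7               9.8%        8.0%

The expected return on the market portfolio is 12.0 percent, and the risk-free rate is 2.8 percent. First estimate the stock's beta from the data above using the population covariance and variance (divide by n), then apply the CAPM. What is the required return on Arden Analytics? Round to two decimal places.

Mean R_i = (4.5 − 4.9 − 4.0 + 4.5 + 8.8 + 1.2 + 9.8) / 7 = 2.8429%
Mean R_m = (0.3 − 3.6 + 0.9 + 4.5 + 5.0 − 1.5 + 8.0) / 7 = 1.9429%
Σ(R_i − R̄_i)(R_m − R̄_m) = 117.5771  ⇒  Cov = 117.5771 / 7 = 16.7967
Σ(R_m − R̄_m)² = 98.9371  ⇒  Var(R_m) = 98.9371 / 7 = 14.1339
β = Cov / Var(R_m) = 16.7967 / 14.1339 = 1.1884
MRP = 12.0% − 2.8% = 9.20%
E(R) = R_f + β × MRP = 2.8% + 1.1884 × 9.2% = 13.73%

13.73%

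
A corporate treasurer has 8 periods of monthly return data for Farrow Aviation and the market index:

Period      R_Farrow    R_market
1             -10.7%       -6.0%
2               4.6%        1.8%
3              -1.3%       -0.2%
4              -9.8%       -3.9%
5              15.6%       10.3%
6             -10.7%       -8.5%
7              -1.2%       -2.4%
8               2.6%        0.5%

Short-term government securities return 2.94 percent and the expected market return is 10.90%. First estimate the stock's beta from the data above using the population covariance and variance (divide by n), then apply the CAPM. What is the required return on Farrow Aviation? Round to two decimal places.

Mean R_i = (-10.7 + 4.6 − 1.3 − 9.8 + 15.6 − 10.7 − 1.2 + 2.6) / 8 = -1.3625%
Mean R_m = (-6.0 + 1.8 − 0.2 − 3.9 + 10.3 − 8.5 − 2.4 + 0.5) / 8 = -1.0500%
Σ(R_i − R̄_i)(R_m − R̄_m) = 355.3250  ⇒  Cov = 355.3250 / 8 = 44.4156
Σ(R_m − R̄_m)² = 230.0200  ⇒  Var(R_m) = 230.0200 / 8 = 28.7525
β = Cov / Var(R_m) = 44.4156 / 28.7525 = 1.5448
MRP = 10.90% − 2.94% = 7.96%
E(R) = R_f + β × MRP = 2.94% + 1.5448 × 7.96% = 15.24%

15.24%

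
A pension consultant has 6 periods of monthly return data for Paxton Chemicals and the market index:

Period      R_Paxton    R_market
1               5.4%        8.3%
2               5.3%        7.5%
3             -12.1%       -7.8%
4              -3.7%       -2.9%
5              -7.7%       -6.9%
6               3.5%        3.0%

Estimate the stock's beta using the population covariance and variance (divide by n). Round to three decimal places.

1.018

Mean R_i = (5.4 + 5.3 − 12.1 − 3.7 − 7.7 + 3.5) / 6 = -1.5500%
Mean R_m = (8.3 + 7.5 − 7.8 − 2.9 − 6.9 + 3.0) / 6 = 0.2000%
Σ(R_i − R̄_i)(R_m − R̄_m) = 255.1700  ⇒  Cov = 255.1700 / 6 = 42.5283
Σ(R_m − R̄_m)² = 250.7600  ⇒  Var(R_m) = 250.7600 / 6 = 41.7933
β = Cov / Var(R_m) = 42.5283 / 41.7933 = 1.0176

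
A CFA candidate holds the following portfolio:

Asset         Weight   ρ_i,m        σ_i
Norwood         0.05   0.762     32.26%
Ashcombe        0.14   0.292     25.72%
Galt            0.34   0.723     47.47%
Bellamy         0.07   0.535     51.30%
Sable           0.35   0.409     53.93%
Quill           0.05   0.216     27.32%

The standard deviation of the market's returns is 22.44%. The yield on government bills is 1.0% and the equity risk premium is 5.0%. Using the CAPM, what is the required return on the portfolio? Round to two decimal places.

β_Norwood = 0.762 × 32.26% / 22.44% = 1.0955
β_Ashcombe = 0.292 × 25.72% / 22.44% = 0.3347
β_Galt = 0.723 × 47.47% / 22.44% = 1.5294
β_Bellamy = 0.535 × 51.30% / 22.44% = 1.2231
β_Sable = 0.409 × 53.93% / 22.44% = 0.9829
β_Quill = 0.216 × 27.32% / 22.44% = 0.2630
β_P = Σ w_i β_i = 0.05×1.0955 + 0.14×0.3347 + 0.34×1.5294 + 0.07×1.2231 + 0.35×0.9829 + 0.05×0.2630 = 1.0644
E(R_P) = R_f + β_P × MRP = 1.0% + 1.0644 × 5.0% = 6.32%

6.32%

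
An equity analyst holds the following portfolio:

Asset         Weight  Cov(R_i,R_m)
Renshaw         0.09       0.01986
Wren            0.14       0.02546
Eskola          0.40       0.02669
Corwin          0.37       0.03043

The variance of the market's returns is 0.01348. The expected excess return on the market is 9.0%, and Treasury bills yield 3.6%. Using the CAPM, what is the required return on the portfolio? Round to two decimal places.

21.82%

β_Renshaw = 0.01986 / 0.01348 = 1.4733
β_Wren = 0.02546 / 0.01348 = 1.8887
β_Eskola = 0.02669 / 0.01348 = 1.9800
β_Corwin = 0.03043 / 0.01348 = 2.2574
β_P = Σ w_i β_i = 0.09×1.4733 + 0.14×1.8887 + 0.40×1.9800 + 0.37×2.2574 = 2.0243
E(R_P) = R_f + β_P × MRP = 3.6% + 2.0243 × 9.0% = 21.82%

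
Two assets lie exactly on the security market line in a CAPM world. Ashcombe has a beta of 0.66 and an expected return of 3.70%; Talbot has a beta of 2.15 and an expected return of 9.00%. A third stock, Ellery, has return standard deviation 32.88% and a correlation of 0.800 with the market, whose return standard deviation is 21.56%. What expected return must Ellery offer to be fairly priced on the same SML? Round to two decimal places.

MRP = (9.00% − 3.70%) / (2.15 − 0.66) = 3.5570%
R_f = 3.70% − 0.66 × 3.5570% = 1.3524%
β_Ellery = ρ·σ_i/σ_m = 0.800 × 32.88 / 21.56 = 1.2200
E(R_Ellery) = R_f + β × MRP = 1.3524% + 1.2200 × 3.5570% = 5.69%

5.69%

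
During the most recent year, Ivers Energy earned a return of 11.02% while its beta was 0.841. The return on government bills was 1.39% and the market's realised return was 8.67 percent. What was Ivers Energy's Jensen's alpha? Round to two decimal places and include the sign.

+3.51%

Market excess return = 8.67% − 1.39% = 7.28%
CAPM benchmark = R_f + β(R_m − R_f) = 1.39% + 0.841 × 7.28% = 7.51248%
α = actual − benchmark = 11.02% − 7.51248% = +3.51%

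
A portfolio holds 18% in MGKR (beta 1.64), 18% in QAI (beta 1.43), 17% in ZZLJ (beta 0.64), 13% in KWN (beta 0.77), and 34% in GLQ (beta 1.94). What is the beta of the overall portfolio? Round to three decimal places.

β_P = Σ w_i β_i = 0.18×1.64 + 0.18×1.43 + 0.17×0.64 + 0.13×0.77 + 0.34×1.94 = 1.4211

1.421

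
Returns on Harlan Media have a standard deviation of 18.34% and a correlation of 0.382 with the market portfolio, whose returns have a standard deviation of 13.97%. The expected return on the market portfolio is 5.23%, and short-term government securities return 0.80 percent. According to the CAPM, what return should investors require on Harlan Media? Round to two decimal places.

β = ρ × σ_i / σ_m = 0.382 × 18.34% / 13.97% = 0.5015
MRP = 5.23% − 0.80% = 4.43%
E(R) = 0.80% + 0.5015 × 4.43% = 3.02%

3.02%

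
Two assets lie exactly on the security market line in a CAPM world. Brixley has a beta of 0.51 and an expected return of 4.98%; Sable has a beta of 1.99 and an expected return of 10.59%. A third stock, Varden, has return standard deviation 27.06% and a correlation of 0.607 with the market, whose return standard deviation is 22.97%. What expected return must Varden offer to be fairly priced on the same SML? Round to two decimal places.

MRP = (10.59% − 4.98%) / (1.99 − 0.51) = 3.7905%
R_f = 4.98% − 0.51 × 3.7905% = 3.0468%
β_Varden = ρ·σ_i/σ_m = 0.607 × 27.06 / 22.97 = 0.7151
E(R_Varden) = R_f + β × MRP = 3.0468% + 0.7151 × 3.7905% = 5.76%

5.76%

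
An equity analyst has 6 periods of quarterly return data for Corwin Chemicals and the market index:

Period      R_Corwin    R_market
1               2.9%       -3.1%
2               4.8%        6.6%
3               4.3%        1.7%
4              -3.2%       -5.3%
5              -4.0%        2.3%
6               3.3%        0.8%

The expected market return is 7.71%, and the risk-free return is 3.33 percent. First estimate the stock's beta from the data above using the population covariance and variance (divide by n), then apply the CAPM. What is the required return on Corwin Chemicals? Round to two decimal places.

5.13%

Mean R_i = (2.9 + 4.8 + 4.3 − 3.2 − 4.0 + 3.3) / 6 = 1.3500%
Mean R_m = (-3.1 + 6.6 + 1.7 − 5.3 + 2.3 + 0.8) / 6 = 0.5000%
Σ(R_i − R̄_i)(R_m − R̄_m) = 36.3500  ⇒  Cov = 36.3500 / 6 = 6.0583
Σ(R_m − R̄_m)² = 88.5800  ⇒  Var(R_m) = 88.5800 / 6 = 14.7633
β = Cov / Var(R_m) = 6.0583 / 14.7633 = 0.4104
MRP = 7.71% − 3.33% = 4.38%
E(R) = R_f + β × MRP = 3.33% + 0.4104 × 4.38% = 5.13%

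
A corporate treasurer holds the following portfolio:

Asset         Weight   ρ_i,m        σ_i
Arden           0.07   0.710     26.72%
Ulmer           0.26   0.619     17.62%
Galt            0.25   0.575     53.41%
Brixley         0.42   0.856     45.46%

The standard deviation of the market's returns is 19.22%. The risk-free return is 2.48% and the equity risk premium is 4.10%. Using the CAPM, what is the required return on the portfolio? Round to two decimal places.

8.49%

β_Arden = 0.710 × 26.72% / 19.22% = 0.9871
β_Ulmer = 0.619 × 17.62% / 19.22% = 0.5675
β_Galt = 0.575 × 53.41% / 19.22% = 1.5979
β_Brixley = 0.856 × 45.46% / 19.22% = 2.0246
β_P = Σ w_i β_i = 0.07×0.9871 + 0.26×0.5675 + 0.25×1.5979 + 0.42×2.0246 = 1.4665
E(R_P) = R_f + β_P × MRP = 2.48% + 1.4665 × 4.10% = 8.49%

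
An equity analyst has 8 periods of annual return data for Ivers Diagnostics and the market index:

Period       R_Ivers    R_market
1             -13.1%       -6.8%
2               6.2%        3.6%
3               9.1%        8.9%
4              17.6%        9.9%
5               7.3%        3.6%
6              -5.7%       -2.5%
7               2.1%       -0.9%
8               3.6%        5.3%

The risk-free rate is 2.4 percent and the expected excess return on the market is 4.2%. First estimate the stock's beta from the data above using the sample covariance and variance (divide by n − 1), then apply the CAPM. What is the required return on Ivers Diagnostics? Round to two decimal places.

Mean R_i = (-13.1 + 6.2 + 9.1 + 17.6 + 7.3 − 5.7 + 2.1 + 3.6) / 8 = 3.3875%
Mean R_m = (-6.8 + 3.6 + 8.9 + 9.9 + 3.6 − 2.5 − 0.9 + 5.3) / 8 = 2.6375%
Σ(R_i − R̄_i)(R_m − R̄_m) = 352.8738  ⇒  Cov = 352.8738 / 7 = 50.4105
Σ(R_m − R̄_m)² = 228.8788  ⇒  Var(R_m) = 228.8788 / 7 = 32.6970
β = Cov / Var(R_m) = 50.4105 / 32.6970 = 1.5417
E(R) = R_f + β × MRP = 2.4% + 1.5417 × 4.2% = 8.88%

8.88%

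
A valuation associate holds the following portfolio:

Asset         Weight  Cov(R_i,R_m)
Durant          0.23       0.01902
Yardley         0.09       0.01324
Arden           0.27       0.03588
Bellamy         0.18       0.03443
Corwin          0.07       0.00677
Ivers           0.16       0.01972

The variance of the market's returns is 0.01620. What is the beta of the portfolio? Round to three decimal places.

1.548

β_Durant = 0.01902 / 0.01620 = 1.1741
β_Yardley = 0.01324 / 0.01620 = 0.8173
β_Arden = 0.03588 / 0.01620 = 2.2148
β_Bellamy = 0.03443 / 0.01620 = 2.1253
β_Corwin = 0.00677 / 0.01620 = 0.4179
β_Ivers = 0.01972 / 0.01620 = 1.2173
β_P = Σ w_i β_i = 0.23×1.1741 + 0.09×0.8173 + 0.27×2.2148 + 0.18×2.1253 + 0.07×0.4179 + 0.16×1.2173 = 1.5482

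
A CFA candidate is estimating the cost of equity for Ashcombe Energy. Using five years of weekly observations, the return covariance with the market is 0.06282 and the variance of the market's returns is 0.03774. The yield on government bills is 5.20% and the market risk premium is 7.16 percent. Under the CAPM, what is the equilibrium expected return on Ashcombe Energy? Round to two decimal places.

β = Cov(R_i, R_m) / Var(R_m) = 0.06282 / 0.03774 = 1.6645
E(R) = R_f + β × MRP = 5.20% + 1.6645 × 7.16% = 17.12%

17.12%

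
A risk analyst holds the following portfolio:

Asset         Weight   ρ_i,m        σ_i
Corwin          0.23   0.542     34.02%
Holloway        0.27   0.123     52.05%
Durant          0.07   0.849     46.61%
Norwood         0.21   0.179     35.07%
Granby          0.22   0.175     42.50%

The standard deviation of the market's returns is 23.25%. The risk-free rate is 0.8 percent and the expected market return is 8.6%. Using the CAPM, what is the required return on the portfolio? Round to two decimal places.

4.72%

β_Corwin = 0.542 × 34.02% / 23.25% = 0.7931
β_Holloway = 0.123 × 52.05% / 23.25% = 0.2754
β_Durant = 0.849 × 46.61% / 23.25% = 1.7020
β_Norwood = 0.179 × 35.07% / 23.25% = 0.2700
β_Granby = 0.175 × 42.50% / 23.25% = 0.3199
β_P = Σ w_i β_i = 0.23×0.7931 + 0.27×0.2754 + 0.07×1.7020 + 0.21×0.2700 + 0.22×0.3199 = 0.5030
MRP = 8.6% − 0.8% = 7.80%
E(R_P) = R_f + β_P × MRP = 0.8% + 0.5030 × 7.8% = 4.72%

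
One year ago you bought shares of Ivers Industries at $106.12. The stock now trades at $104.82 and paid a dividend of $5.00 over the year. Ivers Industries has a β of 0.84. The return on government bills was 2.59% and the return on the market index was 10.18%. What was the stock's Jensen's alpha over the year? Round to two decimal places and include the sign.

Realised HPR = (P1 + D1 − P0) / P0 = (104.82 + 5.00 − 106.12) / 106.12 = 3.70 / 106.12 = 3.4866%
MRP = 10.18% − 2.59% = 7.59%
CAPM required = R_f + β·MRP = 2.59% + 0.84 × 7.59% = 8.9656%
α = realised − required = 3.4866% − 8.9656% = -5.48%

-5.48%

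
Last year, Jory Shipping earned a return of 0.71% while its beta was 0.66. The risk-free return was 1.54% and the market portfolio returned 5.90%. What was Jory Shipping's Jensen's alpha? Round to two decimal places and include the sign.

-3.71%

Market excess return = 5.90% − 1.54% = 4.36%
CAPM benchmark = R_f + β(R_m − R_f) = 1.54% + 0.66 × 4.36% = 4.4176%
α = actual − benchmark = 0.71% − 4.4176% = -3.71%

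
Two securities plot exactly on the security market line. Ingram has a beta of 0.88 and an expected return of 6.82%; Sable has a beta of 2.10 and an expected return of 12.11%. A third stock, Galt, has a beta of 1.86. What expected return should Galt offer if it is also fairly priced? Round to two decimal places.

11.07%

MRP (SML slope) = (12.11% − 6.82%) / (2.10 − 0.88) = 5.29% / 1.22 = 4.3361%
R_f (intercept) = 6.82% − 0.88 × 4.3361% = 3.0042%
E(R_Galt) = R_f + β × MRP = 3.0042% + 1.86 × 4.3361% = 11.07%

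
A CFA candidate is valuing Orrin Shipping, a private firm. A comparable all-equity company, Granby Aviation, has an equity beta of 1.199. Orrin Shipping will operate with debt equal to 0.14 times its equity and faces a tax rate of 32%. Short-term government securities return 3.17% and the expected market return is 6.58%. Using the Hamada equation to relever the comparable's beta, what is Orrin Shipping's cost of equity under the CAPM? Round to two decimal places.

β_L = β_U × [1 + (1 − t)(D/E)] = 1.199 × [1 + (1 − 0.32) × 0.14]
    = 1.199 × [1 + 0.68 × 0.14] = 1.199 × 1.0952 = 1.3131
MRP = 6.58% − 3.17% = 3.41%
E(R) = R_f + β_L × MRP = 3.17% + 1.3131 × 3.41% = 7.65%

7.65%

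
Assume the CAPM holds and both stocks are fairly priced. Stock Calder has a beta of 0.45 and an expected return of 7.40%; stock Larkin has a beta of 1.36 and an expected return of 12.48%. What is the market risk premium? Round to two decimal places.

5.58%

Both satisfy E(R) = R_f + β·MRP, so the slope of the SML is
MRP = (12.48% − 7.40%) / (1.36 − 0.45) = 5.08% / 0.91 = 5.5824%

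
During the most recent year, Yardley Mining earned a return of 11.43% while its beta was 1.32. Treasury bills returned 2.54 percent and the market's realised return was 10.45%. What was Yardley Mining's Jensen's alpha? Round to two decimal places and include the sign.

Market excess return = 10.45% − 2.54% = 7.91%
CAPM benchmark = R_f + β(R_m − R_f) = 2.54% + 1.32 × 7.91% = 12.9812%
α = actual − benchmark = 11.43% − 12.9812% = -1.55%

-1.55%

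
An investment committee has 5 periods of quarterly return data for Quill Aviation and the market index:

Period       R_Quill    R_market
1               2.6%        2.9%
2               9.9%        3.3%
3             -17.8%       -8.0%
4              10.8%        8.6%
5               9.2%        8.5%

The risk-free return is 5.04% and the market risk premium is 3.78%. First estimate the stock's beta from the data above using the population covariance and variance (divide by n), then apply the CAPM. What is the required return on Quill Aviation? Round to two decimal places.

Mean R_i = (2.6 + 9.9 − 17.8 + 10.8 + 9.2) / 5 = 2.9400%
Mean R_m = (2.9 + 3.3 − 8.0 + 8.6 + 8.5) / 5 = 3.0600%
Σ(R_i − R̄_i)(R_m − R̄_m) = 308.7080  ⇒  Cov = 308.7080 / 5 = 61.7416
Σ(R_m − R̄_m)² = 182.6920  ⇒  Var(R_m) = 182.6920 / 5 = 36.5384
β = Cov / Var(R_m) = 61.7416 / 36.5384 = 1.6898
E(R) = R_f + β × MRP = 5.04% + 1.6898 × 3.78% = 11.43%

11.43%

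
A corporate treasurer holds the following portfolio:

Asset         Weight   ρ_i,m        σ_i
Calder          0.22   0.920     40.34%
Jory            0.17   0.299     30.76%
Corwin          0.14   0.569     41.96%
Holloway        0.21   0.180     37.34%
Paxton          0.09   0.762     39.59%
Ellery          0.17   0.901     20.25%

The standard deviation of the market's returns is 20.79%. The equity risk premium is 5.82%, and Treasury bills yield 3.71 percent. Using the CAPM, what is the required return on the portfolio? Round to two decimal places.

β_Calder = 0.920 × 40.34% / 20.79% = 1.7851
β_Jory = 0.299 × 30.76% / 20.79% = 0.4424
β_Corwin = 0.569 × 41.96% / 20.79% = 1.1484
β_Holloway = 0.180 × 37.34% / 20.79% = 0.3233
β_Paxton = 0.762 × 39.59% / 20.79% = 1.4511
β_Ellery = 0.901 × 20.25% / 20.79% = 0.8776
β_P = Σ w_i β_i = 0.22×1.7851 + 0.17×0.4424 + 0.14×1.1484 + 0.21×0.3233 + 0.09×1.4511 + 0.17×0.8776 = 0.9764
E(R_P) = R_f + β_P × MRP = 3.71% + 0.9764 × 5.82% = 9.39%

9.39%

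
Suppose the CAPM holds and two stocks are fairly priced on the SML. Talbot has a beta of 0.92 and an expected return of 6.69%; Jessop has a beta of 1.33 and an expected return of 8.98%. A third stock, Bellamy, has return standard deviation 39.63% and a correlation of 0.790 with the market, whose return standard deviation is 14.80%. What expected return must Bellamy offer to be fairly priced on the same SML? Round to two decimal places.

MRP = (8.98% − 6.69%) / (1.33 − 0.92) = 5.5854%
R_f = 6.69% − 0.92 × 5.5854% = 1.5514%
β_Bellamy = ρ·σ_i/σ_m = 0.790 × 39.63 / 14.80 = 2.1154
E(R_Bellamy) = R_f + β × MRP = 1.5514% + 2.1154 × 5.5854% = 13.37%

13.37%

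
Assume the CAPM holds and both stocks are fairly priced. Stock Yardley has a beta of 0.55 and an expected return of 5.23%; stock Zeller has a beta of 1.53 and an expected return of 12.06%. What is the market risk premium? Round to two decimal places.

Both satisfy E(R) = R_f + β·MRP, so the slope of the SML is
MRP = (12.06% − 5.23%) / (1.53 − 0.55) = 6.83% / 0.98 = 6.9694%

6.97%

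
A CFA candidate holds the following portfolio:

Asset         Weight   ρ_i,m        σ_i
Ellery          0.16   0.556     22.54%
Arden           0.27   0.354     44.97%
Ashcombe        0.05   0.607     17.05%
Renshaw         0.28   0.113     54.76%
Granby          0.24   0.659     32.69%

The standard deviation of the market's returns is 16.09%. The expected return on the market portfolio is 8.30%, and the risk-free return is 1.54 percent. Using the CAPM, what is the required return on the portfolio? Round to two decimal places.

7.31%

β_Ellery = 0.556 × 22.54% / 16.09% = 0.7789
β_Arden = 0.354 × 44.97% / 16.09% = 0.9894
β_Ashcombe = 0.607 × 17.05% / 16.09% = 0.6432
β_Renshaw = 0.113 × 54.76% / 16.09% = 0.3846
β_Granby = 0.659 × 32.69% / 16.09% = 1.3389
β_P = Σ w_i β_i = 0.16×0.7789 + 0.27×0.9894 + 0.05×0.6432 + 0.28×0.3846 + 0.24×1.3389 = 0.8529
MRP = 8.30% − 1.54% = 6.76%
E(R_P) = R_f + β_P × MRP = 1.54% + 0.8529 × 6.76% = 7.31%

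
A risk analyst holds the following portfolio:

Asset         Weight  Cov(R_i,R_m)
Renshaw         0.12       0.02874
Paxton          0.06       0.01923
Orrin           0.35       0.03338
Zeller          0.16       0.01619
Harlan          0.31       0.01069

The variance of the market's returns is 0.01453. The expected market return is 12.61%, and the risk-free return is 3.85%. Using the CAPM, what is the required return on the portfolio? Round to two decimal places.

17.23%

β_Renshaw = 0.02874 / 0.01453 = 1.9780
β_Paxton = 0.01923 / 0.01453 = 1.3235
β_Orrin = 0.03338 / 0.01453 = 2.2973
β_Zeller = 0.01619 / 0.01453 = 1.1142
β_Harlan = 0.01069 / 0.01453 = 0.7357
β_P = Σ w_i β_i = 0.12×1.9780 + 0.06×1.3235 + 0.35×2.2973 + 0.16×1.1142 + 0.31×0.7357 = 1.5272
MRP = 12.61% − 3.85% = 8.76%
E(R_P) = R_f + β_P × MRP = 3.85% + 1.5272 × 8.76% = 17.23%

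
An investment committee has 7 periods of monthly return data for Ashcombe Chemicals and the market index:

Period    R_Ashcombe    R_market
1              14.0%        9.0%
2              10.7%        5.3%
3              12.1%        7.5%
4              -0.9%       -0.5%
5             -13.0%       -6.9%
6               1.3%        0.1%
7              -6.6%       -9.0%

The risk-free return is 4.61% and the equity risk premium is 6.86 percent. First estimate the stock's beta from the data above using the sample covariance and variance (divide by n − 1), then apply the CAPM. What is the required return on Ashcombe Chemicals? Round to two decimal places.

14.30%

Mean R_i = (14.0 + 10.7 + 12.1 − 0.9 − 13.0 + 1.3 − 6.6) / 7 = 2.5143%
Mean R_m = (9.0 + 5.3 + 7.5 − 0.5 − 6.9 + 0.1 − 9.0) / 7 = 0.7857%
Σ(R_i − R̄_i)(R_m − R̄_m) = 409.3114  ⇒  Cov = 409.3114 / 6 = 68.2186
Σ(R_m − R̄_m)² = 289.8886  ⇒  Var(R_m) = 289.8886 / 6 = 48.3148
β = Cov / Var(R_m) = 68.2186 / 48.3148 = 1.4120
E(R) = R_f + β × MRP = 4.61% + 1.4120 × 6.86% = 14.30%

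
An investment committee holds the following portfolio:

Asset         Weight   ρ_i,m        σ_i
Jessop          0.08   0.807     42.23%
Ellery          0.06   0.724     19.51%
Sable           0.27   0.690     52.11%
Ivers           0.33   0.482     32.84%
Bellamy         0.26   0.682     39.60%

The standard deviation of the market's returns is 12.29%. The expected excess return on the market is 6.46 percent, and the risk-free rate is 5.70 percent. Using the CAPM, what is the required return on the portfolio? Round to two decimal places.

19.12%

β_Jessop = 0.807 × 42.23% / 12.29% = 2.7730
β_Ellery = 0.724 × 19.51% / 12.29% = 1.1493
β_Sable = 0.690 × 52.11% / 12.29% = 2.9256
β_Ivers = 0.482 × 32.84% / 12.29% = 1.2879
β_Bellamy = 0.682 × 39.60% / 12.29% = 2.1975
β_P = Σ w_i β_i = 0.08×2.7730 + 0.06×1.1493 + 0.27×2.9256 + 0.33×1.2879 + 0.26×2.1975 = 2.0771
E(R_P) = R_f + β_P × MRP = 5.70% + 2.0771 × 6.46% = 19.12%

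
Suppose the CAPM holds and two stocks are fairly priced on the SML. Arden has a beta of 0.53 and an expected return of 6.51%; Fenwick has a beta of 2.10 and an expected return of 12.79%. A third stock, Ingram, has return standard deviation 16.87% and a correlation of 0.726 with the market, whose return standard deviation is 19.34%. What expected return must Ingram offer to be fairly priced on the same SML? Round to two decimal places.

6.92%

MRP = (12.79% − 6.51%) / (2.10 − 0.53) = 4.0000%
R_f = 6.51% − 0.53 × 4.0000% = 4.3900%
β_Ingram = ρ·σ_i/σ_m = 0.726 × 16.87 / 19.34 = 0.6333
E(R_Ingram) = R_f + β × MRP = 4.3900% + 0.6333 × 4.0000% = 6.92%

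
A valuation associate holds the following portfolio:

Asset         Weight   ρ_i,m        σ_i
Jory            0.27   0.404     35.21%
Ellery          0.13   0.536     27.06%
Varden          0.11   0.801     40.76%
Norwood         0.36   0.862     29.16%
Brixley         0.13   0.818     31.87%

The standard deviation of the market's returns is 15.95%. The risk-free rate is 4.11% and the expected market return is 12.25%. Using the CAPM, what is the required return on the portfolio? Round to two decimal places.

15.21%

β_Jory = 0.404 × 35.21% / 15.95% = 0.8918
β_Ellery = 0.536 × 27.06% / 15.95% = 0.9094
β_Varden = 0.801 × 40.76% / 15.95% = 2.0469
β_Norwood = 0.862 × 29.16% / 15.95% = 1.5759
β_Brixley = 0.818 × 31.87% / 15.95% = 1.6345
β_P = Σ w_i β_i = 0.27×0.8918 + 0.13×0.9094 + 0.11×2.0469 + 0.36×1.5759 + 0.13×1.6345 = 1.3640
MRP = 12.25% − 4.11% = 8.14%
E(R_P) = R_f + β_P × MRP = 4.11% + 1.3640 × 8.14% = 15.21%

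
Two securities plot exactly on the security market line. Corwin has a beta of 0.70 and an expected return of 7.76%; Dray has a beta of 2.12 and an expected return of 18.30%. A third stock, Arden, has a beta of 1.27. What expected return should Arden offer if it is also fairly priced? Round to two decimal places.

11.99%

MRP (SML slope) = (18.30% − 7.76%) / (2.12 − 0.70) = 10.54% / 1.42 = 7.4225%
R_f (intercept) = 7.76% − 0.70 × 7.4225% = 2.5643%
E(R_Arden) = R_f + β × MRP = 2.5643% + 1.27 × 7.4225% = 11.99%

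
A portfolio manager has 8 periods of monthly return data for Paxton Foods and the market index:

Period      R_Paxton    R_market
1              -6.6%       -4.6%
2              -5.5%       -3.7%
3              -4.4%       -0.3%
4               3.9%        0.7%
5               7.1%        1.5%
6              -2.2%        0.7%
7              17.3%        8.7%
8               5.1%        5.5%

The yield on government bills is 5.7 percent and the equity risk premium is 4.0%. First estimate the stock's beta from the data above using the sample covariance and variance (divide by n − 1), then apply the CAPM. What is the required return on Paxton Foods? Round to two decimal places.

12.42%

Mean R_i = (-6.6 − 5.5 − 4.4 + 3.9 + 7.1 − 2.2 + 17.3 + 5.1) / 8 = 1.8375%
Mean R_m = (-4.6 − 3.7 − 0.3 + 0.7 + 1.5 + 0.7 + 8.7 + 5.5) / 8 = 1.0625%
Σ(R_i − R̄_i)(R_m − R̄_m) = 226.8113  ⇒  Cov = 226.8113 / 7 = 32.4016
Σ(R_m − R̄_m)² = 135.0788  ⇒  Var(R_m) = 135.0788 / 7 = 19.2970
β = Cov / Var(R_m) = 32.4016 / 19.2970 = 1.6791
E(R) = R_f + β × MRP = 5.7% + 1.6791 × 4.0% = 12.42%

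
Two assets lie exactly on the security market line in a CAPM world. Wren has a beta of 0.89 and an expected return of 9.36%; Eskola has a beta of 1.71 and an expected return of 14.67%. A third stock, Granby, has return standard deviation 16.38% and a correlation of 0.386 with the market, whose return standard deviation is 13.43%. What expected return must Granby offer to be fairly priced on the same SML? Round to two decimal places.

MRP = (14.67% − 9.36%) / (1.71 − 0.89) = 6.4756%
R_f = 9.36% − 0.89 × 6.4756% = 3.5967%
β_Granby = ρ·σ_i/σ_m = 0.386 × 16.38 / 13.43 = 0.4708
E(R_Granby) = R_f + β × MRP = 3.5967% + 0.4708 × 6.4756% = 6.65%

6.65%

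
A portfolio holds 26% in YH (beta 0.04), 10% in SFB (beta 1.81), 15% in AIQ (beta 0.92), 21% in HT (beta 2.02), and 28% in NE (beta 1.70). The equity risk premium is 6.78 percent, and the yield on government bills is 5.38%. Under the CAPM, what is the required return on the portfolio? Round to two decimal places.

β_P = Σ w_i β_i = 0.26×0.04 + 0.10×1.81 + 0.15×0.92 + 0.21×2.02 + 0.28×1.70 = 1.2296
E(R_P) = R_f + β_P × MRP = 5.38% + 1.2296 × 6.78% = 13.72%

13.72%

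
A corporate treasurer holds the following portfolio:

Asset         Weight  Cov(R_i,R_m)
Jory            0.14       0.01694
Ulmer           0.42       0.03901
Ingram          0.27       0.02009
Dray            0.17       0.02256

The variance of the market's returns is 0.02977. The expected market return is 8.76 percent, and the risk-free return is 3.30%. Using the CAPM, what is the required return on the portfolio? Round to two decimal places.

β_Jory = 0.01694 / 0.02977 = 0.5690
β_Ulmer = 0.03901 / 0.02977 = 1.3104
β_Ingram = 0.02009 / 0.02977 = 0.6748
β_Dray = 0.02256 / 0.02977 = 0.7578
β_P = Σ w_i β_i = 0.14×0.5690 + 0.42×1.3104 + 0.27×0.6748 + 0.17×0.7578 = 0.9411
MRP = 8.76% − 3.30% = 5.46%
E(R_P) = R_f + β_P × MRP = 3.30% + 0.9411 × 5.46% = 8.44%

8.44%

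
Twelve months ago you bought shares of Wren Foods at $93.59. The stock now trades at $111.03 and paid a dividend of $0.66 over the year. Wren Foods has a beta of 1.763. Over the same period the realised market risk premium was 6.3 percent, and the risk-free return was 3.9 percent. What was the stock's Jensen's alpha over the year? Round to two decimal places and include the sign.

+4.33%

Realised HPR = (P1 + D1 − P0) / P0 = (111.03 + 0.66 − 93.59) / 93.59 = 18.10 / 93.59 = 19.3397%
CAPM required = R_f + β·MRP = 3.9% + 1.763 × 6.3% = 15.0069%
α = realised − required = 19.3397% − 15.0069% = +4.33%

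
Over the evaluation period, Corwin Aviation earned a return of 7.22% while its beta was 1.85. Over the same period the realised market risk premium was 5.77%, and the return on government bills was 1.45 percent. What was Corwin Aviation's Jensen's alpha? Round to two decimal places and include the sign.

-4.90%

CAPM benchmark = R_f + β(R_m − R_f) = 1.45% + 1.85 × 5.77% = 12.1245%
α = actual − benchmark = 7.22% − 12.1245% = -4.90%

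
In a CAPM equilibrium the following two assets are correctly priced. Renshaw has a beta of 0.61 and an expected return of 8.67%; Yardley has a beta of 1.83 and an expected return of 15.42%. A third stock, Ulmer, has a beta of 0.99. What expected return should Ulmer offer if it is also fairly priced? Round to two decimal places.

10.77%

MRP (SML slope) = (15.42% − 8.67%) / (1.83 − 0.61) = 6.75% / 1.22 = 5.5328%
R_f (intercept) = 8.67% − 0.61 × 5.5328% = 5.2950%
E(R_Ulmer) = R_f + β × MRP = 5.2950% + 0.99 × 5.5328% = 10.77%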